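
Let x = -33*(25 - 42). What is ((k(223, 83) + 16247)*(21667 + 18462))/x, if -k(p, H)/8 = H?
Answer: 625330207/561 ≈ 1.1147e+6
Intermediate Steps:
k(p, H) = -8*H
x = 561 (x = -33*(-17) = 561)
((k(223, 83) + 16247)*(21667 + 18462))/x = ((-8*83 + 16247)*(21667 + 18462))/561 = ((-664 + 16247)*40129)*(1/561) = (15583*40129)*(1/561) = 625330207*(1/561) = 625330207/561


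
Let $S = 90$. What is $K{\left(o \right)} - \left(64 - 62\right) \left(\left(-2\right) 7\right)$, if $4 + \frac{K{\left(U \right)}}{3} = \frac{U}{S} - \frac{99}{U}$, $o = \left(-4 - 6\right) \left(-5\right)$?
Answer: $\frac{1759}{150} \approx 11.727$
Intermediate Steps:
$o = 50$ ($o = \left(-10\right) \left(-5\right) = 50$)
$K{\left(U \right)} = -12 - \frac{297}{U} + \frac{U}{30}$ ($K{\left(U \right)} = -12 + 3 \left(\frac{U}{90} - \frac{99}{U}\right) = -12 + 3 \left(- \frac{99}{U} + \frac{U}{90}\right) = -12 + \left(- \frac{297}{U} + \frac{U}{30}\right) = -12 - \frac{297}{U} + \frac{U}{30}$)
$K{\left(o \right)} - \left(64 - 62\right) \left(\left(-2\right) 7\right) = \left(-12 - \frac{297}{50} + \frac{1}{30} \cdot 50\right) - \left(64 - 62\right) \left(\left(-2\right) 7\right) = \left(-12 - \frac{297}{50} + \frac{5}{3}\right) - 2 \left(-14\right) = \left(-12 - \frac{297}{50} + \frac{5}{3}\right) - -28 = - \frac{2441}{150} + 28 = \frac{1759}{150}$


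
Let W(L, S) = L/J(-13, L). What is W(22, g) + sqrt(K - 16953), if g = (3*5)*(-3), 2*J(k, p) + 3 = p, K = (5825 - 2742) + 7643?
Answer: 44/19 + I*sqrt(6227) ≈ 2.3158 + 78.911*I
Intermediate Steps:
K = 10726 (K = 3083 + 7643 = 10726)
J(k, p) = -3/2 + p/2
g = -45 (g = 15*(-3) = -45)
W(L, S) = L/(-3/2 + L/2)
W(22, g) + sqrt(K - 16953) = 2*22/(-3 + 22) + sqrt(10726 - 16953) = 2*22/19 + sqrt(-6227) = 2*22*(1/19) + I*sqrt(6227) = 44/19 + I*sqrt(6227)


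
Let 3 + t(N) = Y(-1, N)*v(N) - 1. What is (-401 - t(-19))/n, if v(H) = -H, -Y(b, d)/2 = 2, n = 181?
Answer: -321/181 ≈ -1.7735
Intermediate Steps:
Y(b, d) = -4 (Y(b, d) = -2*2 = -4)
t(N) = -4 + 4*N (t(N) = -3 + (-(-4)*N - 1) = -3 + (4*N - 1) = -3 + (-1 + 4*N) = -4 + 4*N)
(-401 - t(-19))/n = (-401 - (-4 + 4*(-19)))/181 = (-401 - (-4 - 76))*(1/181) = (-401 - 1*(-80))*(1/181) = (-401 + 80)*(1/181) = -321*1/181 = -321/181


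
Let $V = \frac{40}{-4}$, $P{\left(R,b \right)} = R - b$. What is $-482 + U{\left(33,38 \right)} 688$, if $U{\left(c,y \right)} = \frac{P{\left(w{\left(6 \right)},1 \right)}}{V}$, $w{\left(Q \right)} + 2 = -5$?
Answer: $\frac{342}{5} \approx 68.4$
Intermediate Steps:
$w{\left(Q \right)} = -7$ ($w{\left(Q \right)} = -2 - 5 = -7$)
$V = -10$ ($V = 40 \left(- \frac{1}{4}\right) = -10$)
$U{\left(c,y \right)} = \frac{4}{5}$ ($U{\left(c,y \right)} = \frac{-7 - 1}{-10} = \left(-7 - 1\right) \left(- \frac{1}{10}\right) = \left(-8\right) \left(- \frac{1}{10}\right) = \frac{4}{5}$)
$-482 + U{\left(33,38 \right)} 688 = -482 + \frac{4}{5} \cdot 688 = -482 + \frac{2752}{5} = \frac{342}{5}$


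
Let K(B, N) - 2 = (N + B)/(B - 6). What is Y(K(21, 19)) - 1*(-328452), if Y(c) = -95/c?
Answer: 4598043/14 ≈ 3.2843e+5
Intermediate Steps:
K(B, N) = 2 + (B + N)/(-6 + B) (K(B, N) = 2 + (N + B)/(B - 6) = 2 + (B + N)/(-6 + B))
Y(K(21, 19)) - 1*(-328452) = -95*(-6 + 21)/(-12 + 19 + 3*21) - 1*(-328452) = -95*15/(-12 + 19 + 63) + 328452 = -95/((1/15)*70) + 328452 = -95/14/3 + 328452 = -95*3/14 + 328452 = -285/14 + 328452 = 4598043/14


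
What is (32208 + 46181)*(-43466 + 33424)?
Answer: -787182338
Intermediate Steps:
(32208 + 46181)*(-43466 + 33424) = 78389*(-10042) = -787182338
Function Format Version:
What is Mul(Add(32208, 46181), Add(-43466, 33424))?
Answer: -787182338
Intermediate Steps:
Mul(Add(32208, 46181), Add(-43466, 33424)) = Mul(78389, -10042) = -787182338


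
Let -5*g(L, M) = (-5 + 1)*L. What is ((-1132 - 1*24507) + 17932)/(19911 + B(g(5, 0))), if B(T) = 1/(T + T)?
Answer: -61656/159289 ≈ -0.38707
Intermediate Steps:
g(L, M) = 4*L/5 (g(L, M) = -(-5 + 1)*L/5 = -(-4)*L/5 = 4*L/5)
B(T) = 1/(2*T)
((-1132 - 1*24507) + 17932)/(19911 + B(g(5, 0))) = ((-1132 - 1*24507) + 17932)/(19911 + 1/(2*(((4/5)*5)))) = ((-1132 - 24507) + 17932)/(19911 + (1/2)/4) = (-25639 + 17932)/(19911 + (1/2)*(1/4)) = -7707/(19911 + 1/8) = -7707/159289/8 = -7707*8/159289 = -61656/159289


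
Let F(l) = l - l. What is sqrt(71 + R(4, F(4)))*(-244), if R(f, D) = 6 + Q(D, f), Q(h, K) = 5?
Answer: -244*sqrt(82) ≈ -2209.5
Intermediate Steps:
F(l) = 0
R(f, D) = 11 (R(f, D) = 6 + 5 = 11)
sqrt(71 + R(4, F(4)))*(-244) = sqrt(71 + 11)*(-244) = sqrt(82)*(-244) = -244*sqrt(82)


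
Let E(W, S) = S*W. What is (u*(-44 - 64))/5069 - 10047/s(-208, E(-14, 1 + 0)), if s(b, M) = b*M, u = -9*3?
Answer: -42436851/14760928 ≈ -2.8749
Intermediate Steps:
u = -27
s(b, M) = M*b
(u*(-44 - 64))/5069 - 10047/s(-208, E(-14, 1 + 0)) = -27*(-44 - 64)/5069 - 10047*1/(2912*(1 + 0)) = -27*(-108)*(1/5069) - 10047/((1*(-14))*(-208)) = 2916*(1/5069) - 10047/((-14*(-208))) = 2916/5069 - 10047/2912 = -42436851/14760928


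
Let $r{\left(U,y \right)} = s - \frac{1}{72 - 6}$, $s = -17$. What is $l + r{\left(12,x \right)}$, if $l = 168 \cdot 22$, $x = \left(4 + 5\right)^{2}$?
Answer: $\frac{242813}{66} \approx 3679.0$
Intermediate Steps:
$x = 81$ ($x = 9^{2} = 81$)
$r{\left(U,y \right)} = - \frac{1123}{66}$ ($r{\left(U,y \right)} = -17 - \frac{1}{72 - 6} = -17 - \frac{1}{66} = - \frac{1123}{66}$)
$l = 3696$
$l + r{\left(12,x \right)} = 3696 - \frac{1123}{66} = \frac{242813}{66}$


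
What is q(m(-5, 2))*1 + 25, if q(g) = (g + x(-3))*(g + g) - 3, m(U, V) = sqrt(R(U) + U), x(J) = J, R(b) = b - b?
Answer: 12 - 6*I*sqrt(5) ≈ 12.0 - 13.416*I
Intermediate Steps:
R(b) = 0
m(U, V) = sqrt(U) (m(U, V) = sqrt(0 + U) = sqrt(U))
q(g) = -3 + 2*g*(-3 + g) (q(g) = (g - 3)*(g + g) - 3 = (-3 + g)*(2*g) - 3 = 2*g*(-3 + g) - 3 = -3 + 2*g*(-3 + g))
q(m(-5, 2))*1 + 25 = (-3 - 6*I*sqrt(5) + 2*(sqrt(-5))**2)*1 + 25 = (-3 - 6*I*sqrt(5) + 2*(I*sqrt(5))**2)*1 + 25 = (-3 - 6*I*sqrt(5) + 2*(-5))*1 + 25 = (-3 - 6*I*sqrt(5) - 10)*1 + 25 = (-13 - 6*I*sqrt(5))*1 + 25 = (-13 - 6*I*sqrt(5)) + 25 = 12 - 6*I*sqrt(5)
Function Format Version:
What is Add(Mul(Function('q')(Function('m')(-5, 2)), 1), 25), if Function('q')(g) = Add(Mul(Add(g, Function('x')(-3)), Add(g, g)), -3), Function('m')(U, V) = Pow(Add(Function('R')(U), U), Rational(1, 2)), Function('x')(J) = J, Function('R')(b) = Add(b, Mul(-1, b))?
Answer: Add(12, Mul(-6, I, Pow(5, Rational(1, 2)))) ≈ Add(12.000, Mul(-13.416, I))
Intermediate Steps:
Function('R')(b) = 0
Function('m')(U, V) = Pow(U, Rational(1, 2)) (Function('m')(U, V) = Pow(Add(0, U), Rational(1, 2)) = Pow(U, Rational(1, 2)))
Function('q')(g) = Add(-3, Mul(2, g, Add(-3, g))) (Function('q')(g) = Add(Mul(Add(g, -3), Add(g, g)), -3) = Add(Mul(Add(-3, g), Mul(2, g)), -3) = Add(Mul(2, g, Add(-3, g)), -3) = Add(-3, Mul(2, g, Add(-3, g))))
Add(Mul(Function('q')(Function('m')(-5, 2)), 1), 25) = Add(Mul(Add(-3, Mul(-6, Pow(-5, Rational(1, 2))), Mul(2, Pow(Pow(-5, Rational(1, 2)), 2))), 1), 25) = Add(Mul(Add(-3, Mul(-6, Mul(I, Pow(5, Rational(1, 2)))), Mul(2, Pow(Mul(I, Pow(5, Rational(1, 2))), 2))), 1), 25) = Add(Mul(Add(-3, Mul(-6, I, Pow(5, Rational(1, 2))), Mul(2, -5)), 1), 25) = Add(Mul(Add(-3, Mul(-6, I, Pow(5, Rational(1, 2))), -10), 1), 25) = Add(Mul(Add(-13, Mul(-6, I, Pow(5, Rational(1, 2)))), 1), 25) = Add(Add(-13, Mul(-6, I, Pow(5, Rational(1, 2)))), 25) = Add(12, Mul(-6, I, Pow(5, Rational(1, 2))))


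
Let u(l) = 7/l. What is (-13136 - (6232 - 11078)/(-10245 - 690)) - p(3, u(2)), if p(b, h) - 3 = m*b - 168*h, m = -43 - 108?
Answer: -132296476/10935 ≈ -12098.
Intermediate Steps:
m = -151
p(b, h) = 3 - 168*h - 151*b (p(b, h) = 3 + (-151*b - 168*h) = 3 + (-168*h - 151*b) = 3 - 168*h - 151*b)
(-13136 - (6232 - 11078)/(-10245 - 690)) - p(3, u(2)) = (-13136 - (6232 - 11078)/(-10245 - 690)) - (3 - 1176/2 - 151*3) = (-13136 - (-4846)/(-10935)) - (3 - 1176/2 - 453) = (-13136 - (-4846)*(-1)/10935) - (3 - 168*7/2 - 453) = (-13136 - 1*4846/10935) - (3 - 588 - 453) = (-13136 - 4846/10935) - 1*(-1038) = -143647006/10935 + 1038 = -132296476/10935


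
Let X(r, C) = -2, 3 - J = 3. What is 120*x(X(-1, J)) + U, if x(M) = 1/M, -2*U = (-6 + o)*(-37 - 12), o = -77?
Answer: -4187/2 ≈ -2093.5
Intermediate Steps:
J = 0 (J = 3 - 1*3 = 3 - 3 = 0)
U = -4067/2 (U = -(-6 - 77)*(-37 - 12)/2 = -(-83)*(-49)/2 = -½*4067 = -4067/2 ≈ -2033.5)
x(M) = 1/M
120*x(X(-1, J)) + U = 120/(-2) - 4067/2 = 120*(-½) - 4067/2 = -60 - 4067/2 = -4187/2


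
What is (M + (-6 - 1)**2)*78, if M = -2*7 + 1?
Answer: 2808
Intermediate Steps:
M = -13 (M = -14 + 1 = -13)
(M + (-6 - 1)**2)*78 = (-13 + (-6 - 1)**2)*78 = (-13 + (-7)**2)*78 = (-13 + 49)*78 = 36*78 = 2808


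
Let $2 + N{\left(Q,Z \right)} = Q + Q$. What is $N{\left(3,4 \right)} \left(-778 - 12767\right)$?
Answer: $-54180$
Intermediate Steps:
$N{\left(Q,Z \right)} = -2 + 2 Q$ ($N{\left(Q,Z \right)} = -2 + \left(Q + Q\right) = -2 + 2 Q$)
$N{\left(3,4 \right)} \left(-778 - 12767\right) = \left(-2 + 2 \cdot 3\right) \left(-778 - 12767\right) = \left(-2 + 6\right) \left(-778 - 12767\right) = 4 \left(-13545\right) = -54180$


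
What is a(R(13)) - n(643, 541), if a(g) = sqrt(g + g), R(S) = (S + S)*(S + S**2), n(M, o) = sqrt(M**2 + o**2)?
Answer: -sqrt(706130) + 26*sqrt(14) ≈ -743.03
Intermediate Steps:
R(S) = 2*S*(S + S**2) (R(S) = (2*S)*(S + S**2) = 2*S*(S + S**2))
a(g) = sqrt(2)*sqrt(g) (a(g) = sqrt(2*g) = sqrt(2)*sqrt(g))
a(R(13)) - n(643, 541) = sqrt(2)*sqrt(2*13**2*(1 + 13)) - sqrt(643**2 + 541**2) = sqrt(2)*sqrt(2*169*14) - sqrt(413449 + 292681) = sqrt(2)*sqrt(4732) - sqrt(706130) = sqrt(2)*(26*sqrt(7)) - sqrt(706130) = 26*sqrt(14) - sqrt(706130) = -sqrt(706130) + 26*sqrt(14)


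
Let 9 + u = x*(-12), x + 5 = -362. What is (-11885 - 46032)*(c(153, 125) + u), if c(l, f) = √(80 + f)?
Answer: -254545215 - 57917*√205 ≈ -2.5537e+8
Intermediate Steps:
x = -367 (x = -5 - 362 = -367)
u = 4395 (u = -9 - 367*(-12) = -9 + 4404 = 4395)
(-11885 - 46032)*(c(153, 125) + u) = (-11885 - 46032)*(√(80 + 125) + 4395) = -57917*(√205 + 4395) = -57917*(4395 + √205) = -254545215 - 57917*√205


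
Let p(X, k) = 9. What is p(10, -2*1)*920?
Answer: 8280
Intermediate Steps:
p(10, -2*1)*920 = 9*920 = 8280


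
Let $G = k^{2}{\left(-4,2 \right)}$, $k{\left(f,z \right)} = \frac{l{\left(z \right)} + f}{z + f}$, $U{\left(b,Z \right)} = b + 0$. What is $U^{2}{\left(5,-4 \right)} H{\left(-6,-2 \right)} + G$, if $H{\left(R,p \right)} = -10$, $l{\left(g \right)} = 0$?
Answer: $-246$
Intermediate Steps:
$U{\left(b,Z \right)} = b$
$k{\left(f,z \right)} = \frac{f}{f + z}$ ($k{\left(f,z \right)} = \frac{0 + f}{z + f} = \frac{f}{f + z}$)
$G = 4$ ($G = \left(- \frac{4}{-4 + 2}\right)^{2} = \left(- \frac{4}{-2}\right)^{2} = \left(\left(-4\right) \left(- \frac{1}{2}\right)\right)^{2} = 2^{2} = 4$)
$U^{2}{\left(5,-4 \right)} H{\left(-6,-2 \right)} + G = 5^{2} \left(-10\right) + 4 = 25 \left(-10\right) + 4 = -250 + 4 = -246$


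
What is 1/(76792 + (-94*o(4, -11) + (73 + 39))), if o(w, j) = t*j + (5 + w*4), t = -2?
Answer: 1/72862 ≈ 1.3725e-5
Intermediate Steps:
o(w, j) = 5 - 2*j + 4*w (o(w, j) = -2*j + (5 + w*4) = -2*j + (5 + 4*w) = 5 - 2*j + 4*w)
1/(76792 + (-94*o(4, -11) + (73 + 39))) = 1/(76792 + (-94*(5 - 2*(-11) + 4*4) + (73 + 39))) = 1/(76792 + (-94*(5 + 22 + 16) + 112)) = 1/(76792 + (-94*43 + 112)) = 1/(76792 + (-4042 + 112)) = 1/(76792 - 3930) = 1/72862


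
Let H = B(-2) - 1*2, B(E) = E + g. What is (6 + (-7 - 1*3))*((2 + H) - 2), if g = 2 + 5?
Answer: -12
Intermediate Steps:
g = 7
B(E) = 7 + E (B(E) = E + 7 = 7 + E)
H = 3 (H = (7 - 2) - 1*2 = 5 - 2 = 3)
(6 + (-7 - 1*3))*((2 + H) - 2) = (6 + (-7 - 1*3))*((2 + 3) - 2) = (6 + (-7 - 3))*(5 - 2) = (6 - 10)*3 = -4*3 = -12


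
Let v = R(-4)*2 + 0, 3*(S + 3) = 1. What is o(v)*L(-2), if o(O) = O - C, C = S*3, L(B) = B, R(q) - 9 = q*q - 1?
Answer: -112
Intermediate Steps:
R(q) = 8 + q² (R(q) = 9 + (q*q - 1) = 9 + (q² - 1) = 9 + (-1 + q²) = 8 + q²)
S = -8/3 (S = -3 + (⅓)*1 = -3 + ⅓ = -8/3 ≈ -2.6667)
C = -8 (C = -8/3*3 = -8)
v = 48 (v = (8 + (-4)²)*2 + 0 = (8 + 16)*2 + 0 = 24*2 + 0 = 48 + 0 = 48)
o(O) = 8 + O (o(O) = O - 1*(-8) = O + 8 = 8 + O)
o(v)*L(-2) = (8 + 48)*(-2) = 56*(-2) = -112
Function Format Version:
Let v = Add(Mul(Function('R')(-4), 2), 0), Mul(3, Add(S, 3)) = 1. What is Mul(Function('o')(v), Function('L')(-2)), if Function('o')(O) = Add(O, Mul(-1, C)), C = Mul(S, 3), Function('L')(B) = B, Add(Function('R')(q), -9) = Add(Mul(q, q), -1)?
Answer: -112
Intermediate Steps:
Function('R')(q) = Add(8, Pow(q, 2)) (Function('R')(q) = Add(9, Add(Mul(q, q), -1)) = Add(9, Add(Pow(q, 2), -1)) = Add(9, Add(-1, Pow(q, 2))) = Add(8, Pow(q, 2)))
S = Rational(-8, 3) (S = Add(-3, Mul(Rational(1, 3), 1)) = Add(-3, Rational(1, 3)) = Rational(-8, 3) ≈ -2.6667)
C = -8 (C = Mul(Rational(-8, 3), 3) = -8)
v = 48 (v = Add(Mul(Add(8, Pow(-4, 2)), 2), 0) = Add(Mul(Add(8, 16), 2), 0) = Add(Mul(24, 2), 0) = Add(48, 0) = 48)
Function('o')(O) = Add(8, O) (Function('o')(O) = Add(O, Mul(-1, -8)) = Add(O, 8) = Add(8, O))
Mul(Function('o')(v), Function('L')(-2)) = Mul(Add(8, 48), -2) = Mul(56, -2) = -112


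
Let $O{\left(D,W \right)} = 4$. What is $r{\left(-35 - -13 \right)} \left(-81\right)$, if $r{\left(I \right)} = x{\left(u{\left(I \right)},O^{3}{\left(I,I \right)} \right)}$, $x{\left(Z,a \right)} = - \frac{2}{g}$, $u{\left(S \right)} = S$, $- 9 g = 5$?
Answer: $- \frac{1458}{5} \approx -291.6$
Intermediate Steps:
$g = - \frac{5}{9}$ ($g = \left(- \frac{1}{9}\right) 5 = - \frac{5}{9} \approx -0.55556$)
$x{\left(Z,a \right)} = \frac{18}{5}$ ($x{\left(Z,a \right)} = - \frac{2}{- \frac{5}{9}} = \left(-2\right) \left(- \frac{9}{5}\right) = \frac{18}{5}$)
$r{\left(I \right)} = \frac{18}{5}$
$r{\left(-35 - -13 \right)} \left(-81\right) = \frac{18}{5} \left(-81\right) = - \frac{1458}{5}$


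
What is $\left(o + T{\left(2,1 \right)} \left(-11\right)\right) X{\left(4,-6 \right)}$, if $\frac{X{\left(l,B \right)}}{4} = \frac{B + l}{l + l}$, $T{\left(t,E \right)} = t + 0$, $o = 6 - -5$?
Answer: $11$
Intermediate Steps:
$o = 11$ ($o = 6 + 5 = 11$)
$T{\left(t,E \right)} = t$
$X{\left(l,B \right)} = \frac{2 \left(B + l\right)}{l}$ ($X{\left(l,B \right)} = 4 \frac{B + l}{l + l} = 4 \frac{B + l}{2 l} = \frac{2 \left(B + l\right)}{l}$)
$\left(o + T{\left(2,1 \right)} \left(-11\right)\right) X{\left(4,-6 \right)} = \left(11 + 2 \left(-11\right)\right) \left(2 + 2 \left(-6\right) \frac{1}{4}\right) = \left(11 - 22\right) \left(2 + 2 \left(-6\right) \frac{1}{4}\right) = - 11 \left(2 - 3\right) = \left(-11\right) \left(-1\right) = 11$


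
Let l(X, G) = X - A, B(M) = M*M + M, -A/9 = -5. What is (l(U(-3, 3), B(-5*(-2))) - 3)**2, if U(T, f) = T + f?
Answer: 2304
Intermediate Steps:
A = 45 (A = -9*(-5) = 45)
B(M) = M + M**2 (B(M) = M**2 + M = M + M**2)
l(X, G) = -45 + X (l(X, G) = X - 1*45 = X - 45 = -45 + X)
(l(U(-3, 3), B(-5*(-2))) - 3)**2 = ((-45 + (-3 + 3)) - 3)**2 = ((-45 + 0) - 3)**2 = (-45 - 3)**2 = (-48)**2 = 2304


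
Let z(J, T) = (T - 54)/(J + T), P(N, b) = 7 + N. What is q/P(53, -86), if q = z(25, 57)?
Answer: 1/1640 ≈ 0.00060976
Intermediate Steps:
z(J, T) = (-54 + T)/(J + T)
q = 3/82 (q = (-54 + 57)/(25 + 57) = 3/82 ≈ 0.036585)
q/P(53, -86) = 3/(82*(7 + 53)) = (3/82)/60 = (3/82)*(1/60) = 1/1640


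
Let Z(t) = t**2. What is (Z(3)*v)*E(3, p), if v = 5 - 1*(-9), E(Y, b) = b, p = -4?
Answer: -504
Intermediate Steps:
v = 14 (v = 5 + 9 = 14)
(Z(3)*v)*E(3, p) = (3**2*14)*(-4) = (9*14)*(-4) = 126*(-4) = -504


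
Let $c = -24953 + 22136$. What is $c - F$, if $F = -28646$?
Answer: $25829$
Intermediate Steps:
$c = -2817$
$c - F = -2817 - -28646 = -2817 + 28646 = 25829$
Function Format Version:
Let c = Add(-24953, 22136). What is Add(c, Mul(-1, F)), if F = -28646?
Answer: 25829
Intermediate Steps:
c = -2817
Add(c, Mul(-1, F)) = Add(-2817, Mul(-1, -28646)) = Add(-2817, 28646) = 25829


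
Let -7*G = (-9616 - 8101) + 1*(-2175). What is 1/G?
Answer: 7/19892 ≈ 0.00035190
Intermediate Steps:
G = 19892/7 (G = -((-9616 - 8101) + 1*(-2175))/7 = -(-17717 - 2175)/7 = -1/7*(-19892) = 19892/7 ≈ 2841.7)
1/G = 1/(19892/7) = 7/19892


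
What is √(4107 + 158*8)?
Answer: √5371 ≈ 73.287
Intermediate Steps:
√(4107 + 158*8) = √(4107 + 1264) = √5371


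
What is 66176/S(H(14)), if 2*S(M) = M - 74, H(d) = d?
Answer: -33088/15 ≈ -2205.9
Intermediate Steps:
S(M) = -37 + M/2 (S(M) = (M - 74)/2 = (-74 + M)/2 = -37 + M/2)
66176/S(H(14)) = 66176/(-37 + (½)*14) = 66176/(-37 + 7) = 66176/(-30) = 66176*(-1/30) = -33088/15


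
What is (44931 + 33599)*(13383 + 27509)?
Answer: 3211248760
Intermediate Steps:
(44931 + 33599)*(13383 + 27509) = 78530*40892 = 3211248760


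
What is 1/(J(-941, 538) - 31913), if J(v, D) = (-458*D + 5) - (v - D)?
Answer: -1/276833 ≈ -3.6123e-6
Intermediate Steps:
J(v, D) = 5 - v - 457*D (J(v, D) = (5 - 458*D) + (D - v) = 5 - v - 457*D)
1/(J(-941, 538) - 31913) = 1/((5 - 1*(-941) - 457*538) - 31913) = 1/((5 + 941 - 245866) - 31913) = 1/(-244920 - 31913) = 1/(-276833) = -1/276833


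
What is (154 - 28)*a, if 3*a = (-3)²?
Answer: 378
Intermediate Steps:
a = 3 (a = (⅓)*(-3)² = (⅓)*9 = 3)
(154 - 28)*a = (154 - 28)*3 = 126*3 = 378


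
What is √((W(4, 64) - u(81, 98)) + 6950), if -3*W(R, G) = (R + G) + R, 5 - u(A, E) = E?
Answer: √7019 ≈ 83.779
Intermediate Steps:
u(A, E) = 5 - E
W(R, G) = -2*R/3 - G/3 (W(R, G) = -((R + G) + R)/3 = -((G + R) + R)/3 = -(G + 2*R)/3 = -2*R/3 - G/3)
√((W(4, 64) - u(81, 98)) + 6950) = √(((-⅔*4 - ⅓*64) - (5 - 1*98)) + 6950) = √(((-8/3 - 64/3) - (5 - 98)) + 6950) = √((-24 - 1*(-93)) + 6950) = √((-24 + 93) + 6950) = √(69 + 6950) = √7019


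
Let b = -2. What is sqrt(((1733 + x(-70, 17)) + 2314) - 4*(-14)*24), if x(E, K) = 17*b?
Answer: sqrt(5357) ≈ 73.192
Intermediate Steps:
x(E, K) = -34 (x(E, K) = 17*(-2) = -34)
sqrt(((1733 + x(-70, 17)) + 2314) - 4*(-14)*24) = sqrt(((1733 - 34) + 2314) - 4*(-14)*24) = sqrt((1699 + 2314) + 56*24) = sqrt(4013 + 1344) = sqrt(5357)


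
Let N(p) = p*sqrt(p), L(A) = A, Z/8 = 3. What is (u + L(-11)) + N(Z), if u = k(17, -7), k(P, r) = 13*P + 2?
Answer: 212 + 48*sqrt(6) ≈ 329.58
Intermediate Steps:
Z = 24 (Z = 8*3 = 24)
k(P, r) = 2 + 13*P
u = 223 (u = 2 + 13*17 = 2 + 221 = 223)
N(p) = p**(3/2)
(u + L(-11)) + N(Z) = (223 - 11) + 24**(3/2) = 212 + 48*sqrt(6)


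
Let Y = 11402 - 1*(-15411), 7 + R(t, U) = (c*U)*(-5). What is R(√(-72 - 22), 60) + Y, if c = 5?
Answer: 25306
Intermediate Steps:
R(t, U) = -7 - 25*U (R(t, U) = -7 + (5*U)*(-5) = -7 - 25*U)
Y = 26813 (Y = 11402 + 15411 = 26813)
R(√(-72 - 22), 60) + Y = (-7 - 25*60) + 26813 = (-7 - 1500) + 26813 = -1507 + 26813 = 25306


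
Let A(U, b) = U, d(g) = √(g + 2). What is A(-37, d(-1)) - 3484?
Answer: -3521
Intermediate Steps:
d(g) = √(2 + g)
A(-37, d(-1)) - 3484 = -37 - 3484 = -3521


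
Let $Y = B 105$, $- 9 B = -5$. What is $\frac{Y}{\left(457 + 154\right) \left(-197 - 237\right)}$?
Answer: $- \frac{25}{113646} \approx -0.00021998$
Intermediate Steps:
$B = \frac{5}{9}$ ($B = \left(- \frac{1}{9}\right) \left(-5\right) = \frac{5}{9} \approx 0.55556$)
$Y = \frac{175}{3}$ ($Y = \frac{5}{9} \cdot 105 = \frac{175}{3} \approx 58.333$)
$\frac{Y}{\left(457 + 154\right) \left(-197 - 237\right)} = \frac{175}{3 \left(457 + 154\right) \left(-197 - 237\right)} = \frac{175}{3 \cdot 611 \left(-434\right)} = \frac{175}{3 \left(-265174\right)} = \frac{175}{3} \left(- \frac{1}{265174}\right) = - \frac{25}{113646}$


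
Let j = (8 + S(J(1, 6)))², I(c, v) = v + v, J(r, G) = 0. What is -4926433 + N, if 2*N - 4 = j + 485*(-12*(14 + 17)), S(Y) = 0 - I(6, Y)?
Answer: -5016609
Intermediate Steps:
I(c, v) = 2*v
S(Y) = -2*Y (S(Y) = 0 - 2*Y = -2*Y)
j = 64 (j = (8 - 2*0)² = (8 + 0)² = 8² = 64)
N = -90176 (N = 2 + (64 + 485*(-12*(14 + 17)))/2 = 2 + (64 + 485*(-12*31))/2 = 2 + (64 + 485*(-372))/2 = 2 + (64 - 180420)/2 = 2 + (½)*(-180356) = 2 - 90178 = -90176)
-4926433 + N = -4926433 - 90176 = -5016609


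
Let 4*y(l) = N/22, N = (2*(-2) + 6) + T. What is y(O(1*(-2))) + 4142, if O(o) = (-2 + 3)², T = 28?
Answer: 182263/44 ≈ 4142.3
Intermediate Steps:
O(o) = 1 (O(o) = 1² = 1)
N = 30 (N = (2*(-2) + 6) + 28 = (-4 + 6) + 28 = 2 + 28 = 30)
y(l) = 15/44 (y(l) = (30/22)/4 = (30*(1/22))/4 = (¼)*(15/11) = 15/44)
y(O(1*(-2))) + 4142 = 15/44 + 4142 = 182263/44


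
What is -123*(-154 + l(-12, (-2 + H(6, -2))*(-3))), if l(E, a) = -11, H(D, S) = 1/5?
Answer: 20295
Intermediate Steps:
H(D, S) = ⅕
-123*(-154 + l(-12, (-2 + H(6, -2))*(-3))) = -123*(-154 - 11) = -123*(-165) = 20295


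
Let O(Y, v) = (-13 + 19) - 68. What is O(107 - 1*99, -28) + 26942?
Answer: 26880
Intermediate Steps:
O(Y, v) = -62 (O(Y, v) = 6 - 68 = -62)
O(107 - 1*99, -28) + 26942 = -62 + 26942 = 26880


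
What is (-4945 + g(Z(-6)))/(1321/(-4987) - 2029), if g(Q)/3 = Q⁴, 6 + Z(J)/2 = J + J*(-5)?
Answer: -25104074261/10119944 ≈ -2480.7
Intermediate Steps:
Z(J) = -12 - 8*J (Z(J) = -12 + 2*(J + J*(-5)) = -12 + 2*(J - 5*J) = -12 + 2*(-4*J) = -12 - 8*J)
g(Q) = 3*Q⁴
(-4945 + g(Z(-6)))/(1321/(-4987) - 2029) = (-4945 + 3*(-12 - 8*(-6))⁴)/(1321/(-4987) - 2029) = (-4945 + 3*(-12 + 48)⁴)/(1321*(-1/4987) - 2029) = (-4945 + 3*36⁴)/(-1321/4987 - 2029) = (-4945 + 3*1679616)/(-10119944/4987) = (-4945 + 5038848)*(-4987/10119944) = 5033903*(-4987/10119944) = -25104074261/10119944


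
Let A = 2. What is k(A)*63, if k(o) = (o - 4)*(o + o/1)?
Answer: -504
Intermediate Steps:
k(o) = 2*o*(-4 + o) (k(o) = (-4 + o)*(o + o*1) = (-4 + o)*(o + o) = (-4 + o)*(2*o) = 2*o*(-4 + o))
k(A)*63 = (2*2*(-4 + 2))*63 = (2*2*(-2))*63 = -8*63 = -504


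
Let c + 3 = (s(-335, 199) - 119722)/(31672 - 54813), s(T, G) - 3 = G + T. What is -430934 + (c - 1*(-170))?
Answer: -9968259292/23141 ≈ -4.3076e+5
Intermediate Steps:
s(T, G) = 3 + G + T (s(T, G) = 3 + (G + T) = 3 + G + T)
c = 50432/23141 (c = -3 + ((3 + 199 - 335) - 119722)/(31672 - 54813) = -3 + (-133 - 119722)/(-23141) = -3 - 119855*(-1/23141) = -3 + 119855/23141 = 50432/23141 ≈ 2.1793)
-430934 + (c - 1*(-170)) = -430934 + (50432/23141 - 1*(-170)) = -430934 + (50432/23141 + 170) = -430934 + 3984402/23141 = -9968259292/23141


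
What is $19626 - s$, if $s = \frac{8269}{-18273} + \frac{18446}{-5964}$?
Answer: $\frac{356538539291}{18163362} \approx 19630.0$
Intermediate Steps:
$s = - \frac{64396679}{18163362}$ ($s = 8269 \left(- \frac{1}{18273}\right) + 18446 \left(- \frac{1}{5964}\right) = - \frac{8269}{18273} - \frac{9223}{2982} = - \frac{64396679}{18163362} \approx -3.5454$)
$19626 - s = 19626 - - \frac{64396679}{18163362} = 19626 + \frac{64396679}{18163362} = \frac{356538539291}{18163362}$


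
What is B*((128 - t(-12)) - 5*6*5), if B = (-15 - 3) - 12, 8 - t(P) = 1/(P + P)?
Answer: 3605/4 ≈ 901.25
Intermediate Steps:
t(P) = 8 - 1/(2*P) (t(P) = 8 - 1/(P + P) = 8 - 1/(2*P))
B = -30 (B = -18 - 12 = -30)
B*((128 - t(-12)) - 5*6*5) = -30*((128 - (8 - ½/(-12))) - 5*6*5) = -30*((128 - (8 - ½*(-1/12))) - 30*5) = -30*((128 - (8 + 1/24)) - 150) = -30*((128 - 1*193/24) - 150) = -30*((128 - 193/24) - 150) = -30*(2879/24 - 150) = -30*(-721/24) = 3605/4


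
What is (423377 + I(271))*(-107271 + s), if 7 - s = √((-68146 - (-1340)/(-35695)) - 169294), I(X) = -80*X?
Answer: -43087627008 - 803394*I*√25002495313/649 ≈ -4.3088e+10 - 1.9574e+8*I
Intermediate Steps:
s = 7 - 2*I*√25002495313/649 (s = 7 - √((-68146 - (-1340)/(-35695)) - 169294) = 7 - √((-68146 - (-1340)*(-1)/35695) - 169294) = 7 - √((-68146 - 1*268/7139) - 169294) = 7 - √((-68146 - 268/7139) - 169294) = 7 - √(-486494562/7139 - 169294) = 7 - √(-1695084428/7139) = 7 - 2*I*√25002495313/649 ≈ 7.0 - 487.28*I)
(423377 + I(271))*(-107271 + s) = (423377 - 80*271)*(-107271 + (7 - 2*I*√25002495313/649)) = (423377 - 21680)*(-107264 - 2*I*√25002495313/649) = 401697*(-107264 - 2*I*√25002495313/649) = -43087627008 - 803394*I*√25002495313/649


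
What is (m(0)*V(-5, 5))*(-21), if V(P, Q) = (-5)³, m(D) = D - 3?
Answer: -7875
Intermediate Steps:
m(D) = -3 + D
V(P, Q) = -125
(m(0)*V(-5, 5))*(-21) = ((-3 + 0)*(-125))*(-21) = -3*(-125)*(-21) = 375*(-21) = -7875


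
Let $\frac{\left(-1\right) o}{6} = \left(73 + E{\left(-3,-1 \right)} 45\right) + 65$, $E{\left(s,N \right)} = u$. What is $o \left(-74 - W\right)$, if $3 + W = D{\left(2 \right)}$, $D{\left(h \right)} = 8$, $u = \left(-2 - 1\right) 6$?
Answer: $-318528$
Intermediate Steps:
$u = -18$ ($u = \left(-3\right) 6 = -18$)
$E{\left(s,N \right)} = -18$
$W = 5$ ($W = -3 + 8 = 5$)
$o = 4032$ ($o = - 6 \left(\left(73 - 810\right) + 65\right) = - 6 \left(-737 + 65\right) = \left(-6\right) \left(-672\right) = 4032$)
$o \left(-74 - W\right) = 4032 \left(-74 - 5\right) = 4032 \left(-79\right) = -318528$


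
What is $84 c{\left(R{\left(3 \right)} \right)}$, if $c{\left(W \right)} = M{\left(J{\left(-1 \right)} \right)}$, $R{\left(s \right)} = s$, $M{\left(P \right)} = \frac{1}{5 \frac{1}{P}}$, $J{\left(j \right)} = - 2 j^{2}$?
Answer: $- \frac{168}{5} \approx -33.6$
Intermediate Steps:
$M{\left(P \right)} = \frac{P}{5}$
$c{\left(W \right)} = - \frac{2}{5}$ ($c{\left(W \right)} = \frac{\left(-2\right) \left(-1\right)^{2}}{5} = \frac{\left(-2\right) 1}{5} = \frac{1}{5} \left(-2\right) = - \frac{2}{5}$)
$84 c{\left(R{\left(3 \right)} \right)} = 84 \left(- \frac{2}{5}\right) = - \frac{168}{5}$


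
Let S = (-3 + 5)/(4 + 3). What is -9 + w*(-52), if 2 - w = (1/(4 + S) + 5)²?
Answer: 295012/225 ≈ 1311.2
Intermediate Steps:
S = 2/7 ≈ 0.28571
w = -22849/900 (w = 2 - (1/(4 + 2/7) + 5)² = 2 - (1/(30/7) + 5)² = 2 - (7/30 + 5)² = 2 - (157/30)² = 2 - 1*24649/900 = 2 - 24649/900 = -22849/900 ≈ -25.388)
-9 + w*(-52) = -9 - 22849/900*(-52) = -9 + 297037/225 = 295012/225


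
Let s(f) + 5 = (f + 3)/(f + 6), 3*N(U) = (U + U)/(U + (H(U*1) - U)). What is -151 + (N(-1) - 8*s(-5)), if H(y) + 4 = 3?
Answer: -283/3 ≈ -94.333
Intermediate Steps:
H(y) = -1 (H(y) = -4 + 3 = -1)
N(U) = -2*U/3 (N(U) = ((U + U)/(U + (-1 - U)))/3 = ((2*U)/(-1))/3 = ((2*U)*(-1))/3 = (-2*U)/3 = -2*U/3)
s(f) = -5 + (3 + f)/(6 + f) (s(f) = -5 + (f + 3)/(f + 6) = -5 + (3 + f)/(6 + f))
-151 + (N(-1) - 8*s(-5)) = -151 + (-2/3*(-1) - 8*(-27 - 4*(-5))/(6 - 5)) = -151 + (2/3 - 8*(-27 + 20)/1) = -151 + (2/3 - 8*(-7)) = -151 + (2/3 + 56) = -151 + 170/3 = -283/3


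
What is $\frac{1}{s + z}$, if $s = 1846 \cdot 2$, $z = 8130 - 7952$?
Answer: $\frac{1}{3870} \approx 0.0002584$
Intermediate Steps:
$z = 178$
$s = 3692$
$\frac{1}{s + z} = \frac{1}{3692 + 178} = \frac{1}{3870}$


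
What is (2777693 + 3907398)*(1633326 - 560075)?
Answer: 7174780600841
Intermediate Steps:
(2777693 + 3907398)*(1633326 - 560075) = 6685091*1073251 = 7174780600841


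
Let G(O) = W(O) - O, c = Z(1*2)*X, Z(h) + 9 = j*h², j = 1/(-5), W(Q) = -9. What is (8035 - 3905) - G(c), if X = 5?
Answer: 4090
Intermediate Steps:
j = -⅕ ≈ -0.20000
Z(h) = -9 - h²/5
c = -49 (c = (-9 - (1*2)²/5)*5 = (-9 - ⅕*2²)*5 = (-9 - ⅕*4)*5 = (-9 - ⅘)*5 = -49/5*5 = -49)
G(O) = -9 - O
(8035 - 3905) - G(c) = (8035 - 3905) - (-9 - 1*(-49)) = 4130 - (-9 + 49) = 4130 - 1*40 = 4130 - 40 = 4090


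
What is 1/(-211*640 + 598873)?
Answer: 1/463833 ≈ 2.1559e-6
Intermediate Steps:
1/(-211*640 + 598873) = 1/(-135040 + 598873) = 1/463833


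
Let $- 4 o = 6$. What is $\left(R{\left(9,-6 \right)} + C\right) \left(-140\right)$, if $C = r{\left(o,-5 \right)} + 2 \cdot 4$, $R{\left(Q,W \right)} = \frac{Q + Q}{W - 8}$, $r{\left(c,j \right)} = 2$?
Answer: $-1220$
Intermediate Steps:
$o = - \frac{3}{2}$ ($o = \left(- \frac{1}{4}\right) 6 = - \frac{3}{2} \approx -1.5$)
$R{\left(Q,W \right)} = \frac{2 Q}{-8 + W}$
$C = 10$ ($C = 2 + 2 \cdot 4 = 2 + 8 = 10$)
$\left(R{\left(9,-6 \right)} + C\right) \left(-140\right) = \left(2 \cdot 9 \frac{1}{-8 - 6} + 10\right) \left(-140\right) = \left(2 \cdot 9 \frac{1}{-14} + 10\right) \left(-140\right) = \left(2 \cdot 9 \left(- \frac{1}{14}\right) + 10\right) \left(-140\right) = \left(- \frac{9}{7} + 10\right) \left(-140\right) = \frac{61}{7} \left(-140\right) = -1220$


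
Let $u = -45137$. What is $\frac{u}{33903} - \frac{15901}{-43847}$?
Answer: $- \frac{1440030436}{1486544841} \approx -0.96871$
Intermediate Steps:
$\frac{u}{33903} - \frac{15901}{-43847} = - \frac{45137}{33903} - \frac{15901}{-43847} = \left(-45137\right) \frac{1}{33903} - - \frac{15901}{43847} = - \frac{45137}{33903} + \frac{15901}{43847} = - \frac{1440030436}{1486544841}$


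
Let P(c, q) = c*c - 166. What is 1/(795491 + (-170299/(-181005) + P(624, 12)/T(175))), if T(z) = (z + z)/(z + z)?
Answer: 181005/214436974804 ≈ 8.4409e-7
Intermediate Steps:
T(z) = 1 (T(z) = (2*z)/((2*z)) = (2*z)*(1/(2*z)) = 1)
P(c, q) = -166 + c**2 (P(c, q) = c**2 - 166 = -166 + c**2)
1/(795491 + (-170299/(-181005) + P(624, 12)/T(175))) = 1/(795491 + (-170299/(-181005) + (-166 + 624**2)/1)) = 1/(795491 + (-170299*(-1/181005) + (-166 + 389376)*1)) = 1/(795491 + (170299/181005 + 389210*1)) = 1/(795491 + (170299/181005 + 389210)) = 1/(795491 + 70449126349/181005) = 1/(214436974804/181005) = 181005/214436974804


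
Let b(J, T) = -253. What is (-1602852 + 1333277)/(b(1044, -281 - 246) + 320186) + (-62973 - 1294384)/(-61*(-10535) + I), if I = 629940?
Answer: -777317702706/407138737475 ≈ -1.9092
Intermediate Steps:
(-1602852 + 1333277)/(b(1044, -281 - 246) + 320186) + (-62973 - 1294384)/(-61*(-10535) + I) = (-1602852 + 1333277)/(-253 + 320186) + (-62973 - 1294384)/(-61*(-10535) + 629940) = -269575/319933 - 1357357/(642635 + 629940) = -269575*1/319933 - 1357357/1272575 = -269575/319933 - 1357357*1/1272575 = -269575/319933 - 1357357/1272575 = -777317702706/407138737475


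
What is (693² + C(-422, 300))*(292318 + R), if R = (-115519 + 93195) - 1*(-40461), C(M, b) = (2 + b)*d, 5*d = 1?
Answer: 149114454777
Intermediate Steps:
d = ⅕ (d = (⅕)*1 = ⅕ ≈ 0.20000)
C(M, b) = ⅖ + b/5 (C(M, b) = (2 + b)*(⅕) = ⅖ + b/5)
R = 18137 (R = -22324 + 40461 = 18137)
(693² + C(-422, 300))*(292318 + R) = (693² + (⅖ + (⅕)*300))*(292318 + 18137) = (480249 + (⅖ + 60))*310455 = (480249 + 302/5)*310455 = (2401547/5)*310455 = 149114454777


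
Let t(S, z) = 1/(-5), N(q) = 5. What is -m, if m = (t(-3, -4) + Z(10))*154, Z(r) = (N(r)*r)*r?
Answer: -384846/5 ≈ -76969.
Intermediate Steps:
Z(r) = 5*r² (Z(r) = (5*r)*r = 5*r²)
t(S, z) = -⅕
m = 384846/5 (m = (-⅕ + 5*10²)*154 = (-⅕ + 5*100)*154 = (-⅕ + 500)*154 = (2499/5)*154 = 384846/5 ≈ 76969.)
-m = -1*384846/5 = -384846/5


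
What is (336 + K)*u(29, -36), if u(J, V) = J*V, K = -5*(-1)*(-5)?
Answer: -324684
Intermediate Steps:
K = -25 (K = 5*(-5) = -25)
(336 + K)*u(29, -36) = (336 - 25)*(29*(-36)) = 311*(-1044) = -324684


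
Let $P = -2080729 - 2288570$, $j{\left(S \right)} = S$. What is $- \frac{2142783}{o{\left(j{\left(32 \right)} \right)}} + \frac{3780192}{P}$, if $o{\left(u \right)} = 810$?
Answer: $- \frac{346871169431}{131078970} \approx -2646.3$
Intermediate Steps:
$P = -4369299$
$- \frac{2142783}{o{\left(j{\left(32 \right)} \right)}} + \frac{3780192}{P} = - \frac{2142783}{810} + \frac{3780192}{-4369299} = \left(-2142783\right) \frac{1}{810} + 3780192 \left(- \frac{1}{4369299}\right) = - \frac{238087}{90} - \frac{1260064}{1456433} = - \frac{346871169431}{131078970}$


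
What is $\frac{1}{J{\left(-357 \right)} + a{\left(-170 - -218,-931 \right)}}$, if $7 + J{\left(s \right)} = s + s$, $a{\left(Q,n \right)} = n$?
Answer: $- \frac{1}{1652} \approx -0.00060533$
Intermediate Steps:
$J{\left(s \right)} = -7 + 2 s$ ($J{\left(s \right)} = -7 + \left(s + s\right) = -7 + 2 s$)
$\frac{1}{J{\left(-357 \right)} + a{\left(-170 - -218,-931 \right)}} = \frac{1}{\left(-7 + 2 \left(-357\right)\right) - 931} = \frac{1}{\left(-7 - 714\right) - 931} = \frac{1}{-721 - 931} = \frac{1}{-1652} = - \frac{1}{1652}$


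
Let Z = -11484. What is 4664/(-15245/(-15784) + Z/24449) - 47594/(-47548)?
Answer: 42794229732800529/4551806865926 ≈ 9401.6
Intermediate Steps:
4664/(-15245/(-15784) + Z/24449) - 47594/(-47548) = 4664/(-15245/(-15784) - 11484/24449) - 47594/(-47548) = 4664/(-15245*(-1/15784) - 11484*1/24449) - 47594*(-1/47548) = 4664/(15245/15784 - 11484/24449) + 23797/23774 = 4664/(191461549/385903016) + 23797/23774 = 4664*(385903016/191461549) + 23797/23774 = 1799851666624/191461549 + 23797/23774 = 42794229732800529/4551806865926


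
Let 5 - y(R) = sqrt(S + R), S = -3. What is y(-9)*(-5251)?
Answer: -26255 + 10502*I*sqrt(3) ≈ -26255.0 + 18190.0*I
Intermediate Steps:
y(R) = 5 - sqrt(-3 + R)
y(-9)*(-5251) = (5 - sqrt(-3 - 9))*(-5251) = (5 - sqrt(-12))*(-5251) = (5 - 2*I*sqrt(3))*(-5251) = -26255 + 10502*I*sqrt(3)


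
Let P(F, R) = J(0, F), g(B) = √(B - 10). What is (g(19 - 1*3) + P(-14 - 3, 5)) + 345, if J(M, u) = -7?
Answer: 338 + √6 ≈ 340.45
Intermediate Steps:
g(B) = √(-10 + B)
P(F, R) = -7
(g(19 - 1*3) + P(-14 - 3, 5)) + 345 = (√(-10 + (19 - 1*3)) - 7) + 345 = (√(-10 + (19 - 3)) - 7) + 345 = (√(-10 + 16) - 7) + 345 = (√6 - 7) + 345 = (-7 + √6) + 345 = 338 + √6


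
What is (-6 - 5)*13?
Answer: -143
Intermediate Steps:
(-6 - 5)*13 = -11*13 = -143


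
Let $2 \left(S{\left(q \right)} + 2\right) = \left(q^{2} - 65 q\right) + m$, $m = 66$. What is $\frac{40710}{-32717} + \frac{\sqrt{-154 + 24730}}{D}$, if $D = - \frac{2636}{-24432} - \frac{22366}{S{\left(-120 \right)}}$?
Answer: $- \frac{40710}{32717} - \frac{4351241472 \sqrt{6}}{129276199} \approx -83.69$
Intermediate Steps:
$S{\left(q \right)} = 31 + \frac{q^{2}}{2} - \frac{65 q}{2}$ ($S{\left(q \right)} = -2 + \frac{\left(q^{2} - 65 q\right) + 66}{2} = -2 + \frac{66 + q^{2} - 65 q}{2} = -2 + \left(33 + \frac{q^{2}}{2} - \frac{65 q}{2}\right) = 31 + \frac{q^{2}}{2} - \frac{65 q}{2}$)
$D = - \frac{129276199}{67988148}$ ($D = - \frac{2636}{-24432} - \frac{22366}{31 + \frac{\left(-120\right)^{2}}{2} - -3900} = \left(-2636\right) \left(- \frac{1}{24432}\right) - \frac{22366}{31 + \frac{1}{2} \cdot 14400 + 3900} = \frac{659}{6108} - \frac{22366}{31 + 7200 + 3900} = \frac{659}{6108} - \frac{22366}{11131} = - \frac{129276199}{67988148} \approx -1.9015$)
$\frac{40710}{-32717} + \frac{\sqrt{-154 + 24730}}{D} = \frac{40710}{-32717} + \frac{\sqrt{-154 + 24730}}{- \frac{129276199}{67988148}} = 40710 \left(- \frac{1}{32717}\right) + \sqrt{24576} \left(- \frac{67988148}{129276199}\right) = - \frac{40710}{32717} + 64 \sqrt{6} \left(- \frac{67988148}{129276199}\right) = - \frac{40710}{32717} - \frac{4351241472 \sqrt{6}}{129276199}$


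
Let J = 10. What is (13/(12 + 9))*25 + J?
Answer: 535/21 ≈ 25.476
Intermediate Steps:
(13/(12 + 9))*25 + J = (13/(12 + 9))*25 + 10 = (13/21)*25 + 10 = 325/21 + 10 = 535/21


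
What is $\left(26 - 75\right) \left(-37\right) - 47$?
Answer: $1766$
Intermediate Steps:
$\left(26 - 75\right) \left(-37\right) - 47 = \left(-49\right) \left(-37\right) - 47 = 1813 - 47 = 1766$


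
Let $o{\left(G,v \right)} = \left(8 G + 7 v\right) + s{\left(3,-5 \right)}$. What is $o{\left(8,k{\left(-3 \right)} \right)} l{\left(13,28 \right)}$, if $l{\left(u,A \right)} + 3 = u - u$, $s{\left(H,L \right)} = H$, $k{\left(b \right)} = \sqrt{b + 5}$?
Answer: $-201 - 21 \sqrt{2} \approx -230.7$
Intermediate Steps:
$k{\left(b \right)} = \sqrt{5 + b}$
$l{\left(u,A \right)} = -3$ ($l{\left(u,A \right)} = -3 + \left(u - u\right) = -3 + 0 = -3$)
$o{\left(G,v \right)} = 3 + 7 v + 8 G$ ($o{\left(G,v \right)} = \left(8 G + 7 v\right) + 3 = \left(7 v + 8 G\right) + 3 = 3 + 7 v + 8 G$)
$o{\left(8,k{\left(-3 \right)} \right)} l{\left(13,28 \right)} = \left(3 + 7 \sqrt{5 - 3} + 8 \cdot 8\right) \left(-3\right) = \left(3 + 7 \sqrt{2} + 64\right) \left(-3\right) = \left(67 + 7 \sqrt{2}\right) \left(-3\right) = -201 - 21 \sqrt{2}$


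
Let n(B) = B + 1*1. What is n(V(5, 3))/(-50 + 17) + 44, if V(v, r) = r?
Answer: 1448/33 ≈ 43.879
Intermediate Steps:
n(B) = 1 + B (n(B) = B + 1 = 1 + B)
n(V(5, 3))/(-50 + 17) + 44 = (1 + 3)/(-50 + 17) + 44 = 4/(-33) + 44 = -1/33*4 + 44 = -4/33 + 44 = 1448/33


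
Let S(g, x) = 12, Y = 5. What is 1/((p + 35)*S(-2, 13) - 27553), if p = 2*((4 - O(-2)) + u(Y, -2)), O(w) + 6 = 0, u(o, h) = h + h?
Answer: -1/26989 ≈ -3.7052e-5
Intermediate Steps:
u(o, h) = 2*h
O(w) = -6 (O(w) = -6 + 0 = -6)
p = 12 (p = 2*((4 - 1*(-6)) + 2*(-2)) = 2*((4 + 6) - 4) = 2*(10 - 4) = 2*6 = 12)
1/((p + 35)*S(-2, 13) - 27553) = 1/((12 + 35)*12 - 27553) = 1/(47*12 - 27553) = 1/(564 - 27553) = 1/(-26989) = -1/26989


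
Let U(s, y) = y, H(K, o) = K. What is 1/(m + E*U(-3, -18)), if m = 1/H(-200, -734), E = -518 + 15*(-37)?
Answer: 200/3862799 ≈ 5.1776e-5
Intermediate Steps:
E = -1073 (E = -518 - 555 = -1073)
m = -1/200 (m = 1/(-200) = -1/200 ≈ -0.0050000)
1/(m + E*U(-3, -18)) = 1/(-1/200 - 1073*(-18)) = 1/(-1/200 + 19314) = 1/(3862799/200) = 200/3862799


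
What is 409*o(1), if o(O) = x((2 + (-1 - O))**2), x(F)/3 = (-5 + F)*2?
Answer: -12270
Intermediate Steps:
x(F) = -30 + 6*F (x(F) = 3*((-5 + F)*2) = 3*(-10 + 2*F) = -30 + 6*F)
o(O) = -30 + 6*(1 - O)**2 (o(O) = -30 + 6*(2 + (-1 - O))**2 = -30 + 6*(1 - O)**2)
409*o(1) = 409*(-30 + 6*(-1 + 1)**2) = 409*(-30 + 6*0**2) = 409*(-30 + 6*0) = 409*(-30 + 0) = 409*(-30) = -12270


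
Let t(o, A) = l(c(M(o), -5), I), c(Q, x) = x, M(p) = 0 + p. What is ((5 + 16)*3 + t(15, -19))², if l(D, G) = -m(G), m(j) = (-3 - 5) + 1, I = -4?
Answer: 4900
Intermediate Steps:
m(j) = -7 (m(j) = -8 + 1 = -7)
M(p) = p
l(D, G) = 7 (l(D, G) = -1*(-7) = 7)
t(o, A) = 7
((5 + 16)*3 + t(15, -19))² = ((5 + 16)*3 + 7)² = (21*3 + 7)² = (63 + 7)² = 70² = 4900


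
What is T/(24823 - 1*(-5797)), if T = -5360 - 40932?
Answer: -11573/7655 ≈ -1.5118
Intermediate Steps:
T = -46292
T/(24823 - 1*(-5797)) = -46292/(24823 - 1*(-5797)) = -46292/(24823 + 5797) = -46292/30620 = -46292*1/30620 = -11573/7655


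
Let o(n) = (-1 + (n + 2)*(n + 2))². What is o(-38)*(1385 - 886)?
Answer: 836835475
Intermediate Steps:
o(n) = (-1 + (2 + n)²)² (o(n) = (-1 + (2 + n)*(2 + n))² = (-1 + (2 + n)²)²)
o(-38)*(1385 - 886) = (-1 + (2 - 38)²)²*(1385 - 886) = (-1 + (-36)²)²*499 = (-1 + 1296)²*499 = 1295²*499 = 1677025*499 = 836835475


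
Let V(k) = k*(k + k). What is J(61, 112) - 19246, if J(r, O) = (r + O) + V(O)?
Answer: 6015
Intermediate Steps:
V(k) = 2*k² (V(k) = k*(2*k) = 2*k²)
J(r, O) = O + r + 2*O² (J(r, O) = (r + O) + 2*O² = (O + r) + 2*O² = O + r + 2*O²)
J(61, 112) - 19246 = (112 + 61 + 2*112²) - 19246 = (112 + 61 + 2*12544) - 19246 = (112 + 61 + 25088) - 19246 = 25261 - 19246 = 6015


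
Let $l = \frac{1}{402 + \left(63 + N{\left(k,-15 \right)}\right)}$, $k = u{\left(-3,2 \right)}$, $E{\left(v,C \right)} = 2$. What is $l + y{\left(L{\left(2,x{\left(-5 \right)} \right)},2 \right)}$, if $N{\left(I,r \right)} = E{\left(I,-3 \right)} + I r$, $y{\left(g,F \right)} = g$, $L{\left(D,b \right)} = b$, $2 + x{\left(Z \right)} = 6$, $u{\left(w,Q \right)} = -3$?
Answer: $\frac{2049}{512} \approx 4.002$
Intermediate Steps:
$x{\left(Z \right)} = 4$ ($x{\left(Z \right)} = -2 + 6 = 4$)
$k = -3$
$N{\left(I,r \right)} = 2 + I r$
$l = \frac{1}{512}$ ($l = \frac{1}{402 + \left(63 + \left(2 - -45\right)\right)} = \frac{1}{402 + \left(63 + \left(2 + 45\right)\right)} = \frac{1}{402 + \left(63 + 47\right)} = \frac{1}{402 + 110} = \frac{1}{512} \approx 0.0019531$)
$l + y{\left(L{\left(2,x{\left(-5 \right)} \right)},2 \right)} = \frac{1}{512} + 4 = \frac{2049}{512}$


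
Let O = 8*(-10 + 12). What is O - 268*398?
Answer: -106648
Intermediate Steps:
O = 16 (O = 8*2 = 16)
O - 268*398 = 16 - 268*398 = 16 - 106664 = -106648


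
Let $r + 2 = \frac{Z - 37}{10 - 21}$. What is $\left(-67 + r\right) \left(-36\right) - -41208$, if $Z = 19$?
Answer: $\frac{479964}{11} \approx 43633.0$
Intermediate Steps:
$r = - \frac{4}{11}$ ($r = -2 + \frac{19 - 37}{10 - 21} = -2 - \frac{18}{-11} = -2 - - \frac{18}{11} = -2 + \frac{18}{11} = - \frac{4}{11} \approx -0.36364$)
$\left(-67 + r\right) \left(-36\right) - -41208 = \left(-67 - \frac{4}{11}\right) \left(-36\right) - -41208 = \left(- \frac{741}{11}\right) \left(-36\right) + 41208 = \frac{26676}{11} + 41208 = \frac{479964}{11}$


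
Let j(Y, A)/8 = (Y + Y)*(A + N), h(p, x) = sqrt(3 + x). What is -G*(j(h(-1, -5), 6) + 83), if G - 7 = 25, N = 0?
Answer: -2656 - 3072*I*sqrt(2) ≈ -2656.0 - 4344.5*I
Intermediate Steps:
G = 32 (G = 7 + 25 = 32)
j(Y, A) = 16*A*Y (j(Y, A) = 8*((Y + Y)*(A + 0)) = 8*((2*Y)*A) = 8*(2*A*Y) = 16*A*Y)
-G*(j(h(-1, -5), 6) + 83) = -32*(16*6*sqrt(3 - 5) + 83) = -32*(16*6*sqrt(-2) + 83) = -32*(16*6*(I*sqrt(2)) + 83) = -32*(96*I*sqrt(2) + 83) = -32*(83 + 96*I*sqrt(2)) = -(2656 + 3072*I*sqrt(2)) = -2656 - 3072*I*sqrt(2)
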